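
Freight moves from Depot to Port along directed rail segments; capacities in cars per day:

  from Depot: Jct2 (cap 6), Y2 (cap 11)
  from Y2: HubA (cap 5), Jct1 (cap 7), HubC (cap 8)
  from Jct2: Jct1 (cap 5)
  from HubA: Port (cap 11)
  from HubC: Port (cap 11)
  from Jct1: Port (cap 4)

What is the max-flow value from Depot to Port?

15

Augment Depot→Y2→HubA→Port: bottleneck 5, flow now 5.
Augment Depot→Y2→HubC→Port: bottleneck 6, flow now 11.
Augment Depot→Jct2→Jct1→Port: bottleneck 4, flow now 15.
No augmenting path remains; maximum flow = 15.
In the residual graph, reachable from Depot: {Depot, Jct2, Jct1}.
Min-cut edges: Depot→Y2 (11), Jct1→Port (4); capacity 11 + 4 = 15.
This cut is saturated, so no flow can exceed 15.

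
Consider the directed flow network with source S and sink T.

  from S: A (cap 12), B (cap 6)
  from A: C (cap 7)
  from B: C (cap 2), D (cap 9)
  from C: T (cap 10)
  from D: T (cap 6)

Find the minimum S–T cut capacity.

13

Augment S→A→C→T: bottleneck 7, flow now 7.
Augment S→B→C→T: bottleneck 2, flow now 9.
Augment S→B→D→T: bottleneck 4, flow now 13.
No augmenting path remains; maximum flow = 13.
By max-flow min-cut, the minimum cut capacity equals the max flow.
In the residual graph, reachable from S: {S, A}.
Min-cut edges: S→B (6), A→C (7); capacity 6 + 7 = 13.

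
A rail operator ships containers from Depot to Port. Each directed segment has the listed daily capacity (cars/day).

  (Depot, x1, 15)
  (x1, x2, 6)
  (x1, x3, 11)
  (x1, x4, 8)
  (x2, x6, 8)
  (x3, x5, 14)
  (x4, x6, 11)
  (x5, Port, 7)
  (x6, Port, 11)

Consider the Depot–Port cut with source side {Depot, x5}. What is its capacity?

Edges leaving {Depot, x5}: Depot→x1 (15), x5→Port (7).
Cut capacity = 15 + 7 = 22.

22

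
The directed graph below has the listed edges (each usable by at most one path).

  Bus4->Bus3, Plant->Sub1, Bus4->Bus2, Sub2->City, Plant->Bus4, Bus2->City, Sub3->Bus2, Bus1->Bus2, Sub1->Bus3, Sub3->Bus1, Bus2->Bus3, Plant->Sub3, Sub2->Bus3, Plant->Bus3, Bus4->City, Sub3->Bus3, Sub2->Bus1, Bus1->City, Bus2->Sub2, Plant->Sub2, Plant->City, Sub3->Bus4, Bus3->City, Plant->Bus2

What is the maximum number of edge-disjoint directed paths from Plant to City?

Assign every edge capacity 1; by Menger, the answer equals the max flow.
Path Plant→City (+1); total 1.
Path Plant→Sub2→City (+1); total 2.
Path Plant→Bus4→City (+1); total 3.
Path Plant→Bus2→City (+1); total 4.
Path Plant→Bus3→City (+1); total 5.
Path Plant→Sub3→Bus1→City (+1); total 6.
No residual Plant→City path; max flow = 6.
Certifying cut of size 6: {Bus3→City, Plant→Bus2, Plant→Bus4, Plant→City, Plant→Sub2, Plant→Sub3}.

6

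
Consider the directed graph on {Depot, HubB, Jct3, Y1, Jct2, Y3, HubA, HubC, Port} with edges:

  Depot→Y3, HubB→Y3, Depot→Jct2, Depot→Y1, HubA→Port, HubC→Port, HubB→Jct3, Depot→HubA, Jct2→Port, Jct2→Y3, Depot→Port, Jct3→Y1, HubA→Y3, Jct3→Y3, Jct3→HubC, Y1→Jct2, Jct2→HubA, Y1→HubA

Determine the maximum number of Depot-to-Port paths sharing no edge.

3

Assign every edge capacity 1; by Menger, the answer equals the max flow.
Path Depot→Port (+1); total 1.
Path Depot→Jct2→Port (+1); total 2.
Path Depot→HubA→Port (+1); total 3.
No residual Depot→Port path; max flow = 3.
Certifying cut of size 3: {Depot→Port, HubA→Port, Jct2→Port}.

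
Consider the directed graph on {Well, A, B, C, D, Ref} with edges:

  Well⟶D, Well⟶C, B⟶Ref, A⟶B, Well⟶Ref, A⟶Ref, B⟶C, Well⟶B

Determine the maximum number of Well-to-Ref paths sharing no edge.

Assign every edge capacity 1; by Menger, the answer equals the max flow.
Path Well→Ref (+1); total 1.
Path Well→B→Ref (+1); total 2.
No residual Well→Ref path; max flow = 2.
Certifying cut of size 2: {Well→B, Well→Ref}.

2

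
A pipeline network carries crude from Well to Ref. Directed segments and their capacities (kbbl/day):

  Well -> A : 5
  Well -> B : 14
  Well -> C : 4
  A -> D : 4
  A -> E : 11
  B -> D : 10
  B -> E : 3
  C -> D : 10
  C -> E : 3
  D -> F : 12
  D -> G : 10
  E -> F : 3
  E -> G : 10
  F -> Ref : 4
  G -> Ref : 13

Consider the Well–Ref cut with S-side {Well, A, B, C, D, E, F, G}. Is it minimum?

Given cut capacity: 4 + 13 = 17.
Augment Well→A→D→F→Ref: bottleneck 4, flow now 4.
Augment Well→A→E→G→Ref: bottleneck 1, flow now 5.
Augment Well→B→D→G→Ref: bottleneck 10, flow now 15.
Augment Well→B→E→G→Ref: bottleneck 2, flow now 17.
No augmenting path remains; maximum flow = 17.
Cut capacity 17 equals the max flow, so it is a minimum cut.

Yes — it is a minimum cut (capacity 17).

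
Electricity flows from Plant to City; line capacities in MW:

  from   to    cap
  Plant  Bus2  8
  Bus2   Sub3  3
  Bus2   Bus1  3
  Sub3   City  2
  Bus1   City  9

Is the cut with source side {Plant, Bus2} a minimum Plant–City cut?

Given cut capacity: 3 + 3 = 6.
Augment Plant→Bus2→Sub3→City: bottleneck 2, flow now 2.
Augment Plant→Bus2→Bus1→City: bottleneck 3, flow now 5.
No augmenting path remains; maximum flow = 5.
In the residual graph, reachable from Plant: {Plant, Bus2, Sub3}.
Min-cut edges: Bus2→Bus1 (3), Sub3→City (2); capacity 3 + 2 = 5.
Cut capacity 6 exceeds the max flow 5, so it is not minimum.

No — its capacity is 6, but the minimum cut has capacity 5.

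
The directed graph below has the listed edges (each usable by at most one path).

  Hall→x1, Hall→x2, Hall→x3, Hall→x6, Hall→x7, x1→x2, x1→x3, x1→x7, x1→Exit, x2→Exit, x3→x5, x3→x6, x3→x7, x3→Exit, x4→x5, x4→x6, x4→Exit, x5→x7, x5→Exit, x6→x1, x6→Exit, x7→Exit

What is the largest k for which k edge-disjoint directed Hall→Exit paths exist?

Assign every edge capacity 1; by Menger, the answer equals the max flow.
Path Hall→x1→Exit (+1); total 1.
Path Hall→x2→Exit (+1); total 2.
Path Hall→x3→Exit (+1); total 3.
Path Hall→x6→Exit (+1); total 4.
Path Hall→x7→Exit (+1); total 5.
No residual Hall→Exit path; max flow = 5.
Certifying cut of size 5: {Hall→x1, Hall→x2, Hall→x3, Hall→x6, Hall→x7}.

5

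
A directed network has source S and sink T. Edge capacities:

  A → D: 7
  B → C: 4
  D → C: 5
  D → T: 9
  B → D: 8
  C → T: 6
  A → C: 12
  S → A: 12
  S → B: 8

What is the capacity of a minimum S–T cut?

Augment S→A→C→T: bottleneck 6, flow now 6.
Augment S→A→D→T: bottleneck 6, flow now 12.
Augment S→B→D→T: bottleneck 3, flow now 15.
No augmenting path remains; maximum flow = 15.
By max-flow min-cut, the minimum cut capacity equals the max flow.
In the residual graph, reachable from S: {S, A, B, C, D}.
Min-cut edges: C→T (6), D→T (9); capacity 6 + 9 = 15.

15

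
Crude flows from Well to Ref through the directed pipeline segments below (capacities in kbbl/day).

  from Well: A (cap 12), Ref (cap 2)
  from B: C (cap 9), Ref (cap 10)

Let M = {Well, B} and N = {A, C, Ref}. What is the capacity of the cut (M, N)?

Edges leaving {Well, B}: Well→A (12), Well→Ref (2), B→C (9), B→Ref (10).
Cut capacity = 12 + 2 + 9 + 10 = 33.

33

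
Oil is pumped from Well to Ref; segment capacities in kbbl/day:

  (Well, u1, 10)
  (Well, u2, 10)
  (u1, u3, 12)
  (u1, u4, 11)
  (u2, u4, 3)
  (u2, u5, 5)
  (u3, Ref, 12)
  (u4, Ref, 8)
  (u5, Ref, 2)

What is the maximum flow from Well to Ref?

Augment Well→u1→u3→Ref: bottleneck 10, flow now 10.
Augment Well→u2→u4→Ref: bottleneck 3, flow now 13.
Augment Well→u2→u5→Ref: bottleneck 2, flow now 15.
No augmenting path remains; maximum flow = 15.
In the residual graph, reachable from Well: {Well, u2, u5}.
Min-cut edges: Well→u1 (10), u2→u4 (3), u5→Ref (2); capacity 10 + 3 + 2 = 15.
This cut is saturated, so no flow can exceed 15.

15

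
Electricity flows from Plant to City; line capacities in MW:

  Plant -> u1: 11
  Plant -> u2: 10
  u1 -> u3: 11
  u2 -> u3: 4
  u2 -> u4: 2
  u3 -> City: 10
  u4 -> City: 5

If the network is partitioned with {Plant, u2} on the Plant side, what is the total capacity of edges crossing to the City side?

Edges leaving {Plant, u2}: Plant→u1 (11), u2→u3 (4), u2→u4 (2).
Cut capacity = 11 + 4 + 2 = 17.

17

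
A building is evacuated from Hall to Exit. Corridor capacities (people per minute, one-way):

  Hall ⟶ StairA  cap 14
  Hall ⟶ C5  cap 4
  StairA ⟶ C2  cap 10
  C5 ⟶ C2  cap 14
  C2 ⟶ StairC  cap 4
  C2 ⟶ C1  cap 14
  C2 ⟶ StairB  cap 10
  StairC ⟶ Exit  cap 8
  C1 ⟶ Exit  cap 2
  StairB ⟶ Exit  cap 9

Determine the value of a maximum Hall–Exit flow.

14

Augment Hall→StairA→C2→StairC→Exit: bottleneck 4, flow now 4.
Augment Hall→StairA→C2→C1→Exit: bottleneck 2, flow now 6.
Augment Hall→StairA→C2→StairB→Exit: bottleneck 4, flow now 10.
Augment Hall→C5→C2→StairB→Exit: bottleneck 4, flow now 14.
No augmenting path remains; maximum flow = 14.
In the residual graph, reachable from Hall: {Hall, StairA}.
Min-cut edges: Hall→C5 (4), StairA→C2 (10); capacity 4 + 10 = 14.
This cut is saturated, so no flow can exceed 14.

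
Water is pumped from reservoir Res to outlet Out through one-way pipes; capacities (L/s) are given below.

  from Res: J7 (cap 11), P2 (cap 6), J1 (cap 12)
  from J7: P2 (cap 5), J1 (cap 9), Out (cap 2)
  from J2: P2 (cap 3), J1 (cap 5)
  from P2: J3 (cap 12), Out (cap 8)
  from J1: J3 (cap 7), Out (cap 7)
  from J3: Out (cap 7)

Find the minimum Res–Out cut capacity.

24

Augment Res→J7→Out: bottleneck 2, flow now 2.
Augment Res→P2→Out: bottleneck 6, flow now 8.
Augment Res→J1→Out: bottleneck 7, flow now 15.
Augment Res→J7→P2→Out: bottleneck 2, flow now 17.
Augment Res→J1→J3→Out: bottleneck 5, flow now 22.
Augment Res→J7→P2→J3→Out: bottleneck 2, flow now 24.
No augmenting path remains; maximum flow = 24.
By max-flow min-cut, the minimum cut capacity equals the max flow.
In the residual graph, reachable from Res: {Res, J7, P2, J1, J3}.
Min-cut edges: J7→Out (2), P2→Out (8), J1→Out (7), J3→Out (7); capacity 2 + 8 + 7 + 7 = 24.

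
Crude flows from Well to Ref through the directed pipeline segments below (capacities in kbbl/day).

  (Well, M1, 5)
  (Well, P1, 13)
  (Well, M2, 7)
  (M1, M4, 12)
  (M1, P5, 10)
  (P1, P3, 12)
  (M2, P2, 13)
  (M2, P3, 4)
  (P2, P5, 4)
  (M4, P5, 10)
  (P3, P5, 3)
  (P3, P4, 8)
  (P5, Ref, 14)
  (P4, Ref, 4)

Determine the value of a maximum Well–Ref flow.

Augment Well→M1→P5→Ref: bottleneck 5, flow now 5.
Augment Well→P1→P3→P5→Ref: bottleneck 3, flow now 8.
Augment Well→P1→P3→P4→Ref: bottleneck 4, flow now 12.
Augment Well→M2→P2→P5→Ref: bottleneck 4, flow now 16.
No augmenting path remains; maximum flow = 16.
In the residual graph, reachable from Well: {Well, P1, M2, P2, P3, P4}.
Min-cut edges: Well→M1 (5), P2→P5 (4), P3→P5 (3), P4→Ref (4); capacity 5 + 4 + 3 + 4 = 16.
This cut is saturated, so no flow can exceed 16.

16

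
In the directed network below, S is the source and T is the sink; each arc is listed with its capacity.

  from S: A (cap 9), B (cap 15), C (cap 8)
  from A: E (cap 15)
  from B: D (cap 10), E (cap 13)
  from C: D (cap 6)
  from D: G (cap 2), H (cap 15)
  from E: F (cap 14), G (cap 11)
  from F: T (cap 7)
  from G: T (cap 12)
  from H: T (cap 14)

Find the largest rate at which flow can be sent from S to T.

30

Augment S→A→E→F→T: bottleneck 7, flow now 7.
Augment S→A→E→G→T: bottleneck 2, flow now 9.
Augment S→B→D→G→T: bottleneck 2, flow now 11.
Augment S→B→D→H→T: bottleneck 8, flow now 19.
Augment S→B→E→G→T: bottleneck 5, flow now 24.
Augment S→C→D→H→T: bottleneck 6, flow now 30.
No augmenting path remains; maximum flow = 30.
In the residual graph, reachable from S: {S, C}.
Min-cut edges: S→A (9), S→B (15), C→D (6); capacity 9 + 15 + 6 = 30.
This cut is saturated, so no flow can exceed 30.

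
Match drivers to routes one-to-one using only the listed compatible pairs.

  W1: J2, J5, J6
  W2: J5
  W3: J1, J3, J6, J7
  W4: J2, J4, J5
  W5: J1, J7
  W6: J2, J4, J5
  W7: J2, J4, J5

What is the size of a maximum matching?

Unit-capacity flow: source→left, listed edges, right→sink; max matching = max flow.
Augmenting path W1→J2 (+1); matched 1.
Augmenting path W2→J5 (+1); matched 2.
Augmenting path W3→J1 (+1); matched 3.
Augmenting path W4→J4 (+1); matched 4.
Augmenting path W5→J7 (+1); matched 5.
Augmenting path W6→J2→W1→J6 (+1); matched 6.
No augmenting path remains; maximum matching = 6.
König certificate: {W1, W3, W5, J2, J4, J5} is a vertex cover of size 6 (every listed pair touches it), so no matching can be larger.

6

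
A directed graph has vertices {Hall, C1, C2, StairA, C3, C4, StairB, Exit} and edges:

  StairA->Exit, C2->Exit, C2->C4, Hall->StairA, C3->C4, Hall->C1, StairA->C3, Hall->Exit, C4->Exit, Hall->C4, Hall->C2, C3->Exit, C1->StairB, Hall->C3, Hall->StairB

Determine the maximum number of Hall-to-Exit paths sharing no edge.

Assign every edge capacity 1; by Menger, the answer equals the max flow.
Path Hall→Exit (+1); total 1.
Path Hall→C2→Exit (+1); total 2.
Path Hall→StairA→Exit (+1); total 3.
Path Hall→C3→Exit (+1); total 4.
Path Hall→C4→Exit (+1); total 5.
No residual Hall→Exit path; max flow = 5.
Certifying cut of size 5: {Hall→C2, Hall→C3, Hall→C4, Hall→Exit, Hall→StairA}.

5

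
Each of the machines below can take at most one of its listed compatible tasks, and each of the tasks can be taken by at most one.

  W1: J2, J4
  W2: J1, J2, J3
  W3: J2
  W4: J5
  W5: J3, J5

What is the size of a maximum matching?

5

Unit-capacity flow: source→left, listed edges, right→sink; max matching = max flow.
Augmenting path W1→J2 (+1); matched 1.
Augmenting path W2→J1 (+1); matched 2.
Augmenting path W4→J5 (+1); matched 3.
Augmenting path W5→J3 (+1); matched 4.
Augmenting path W3→J2→W1→J4 (+1); matched 5.
No augmenting path remains; maximum matching = 5.
König certificate: {W1, W2, W3, W4, W5} is a vertex cover of size 5 (every listed pair touches it), so no matching can be larger.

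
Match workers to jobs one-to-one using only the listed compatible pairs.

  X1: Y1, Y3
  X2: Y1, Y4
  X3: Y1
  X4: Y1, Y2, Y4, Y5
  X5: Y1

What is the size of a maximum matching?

4

Unit-capacity flow: source→left, listed edges, right→sink; max matching = max flow.
Augmenting path X1→Y1 (+1); matched 1.
Augmenting path X2→Y4 (+1); matched 2.
Augmenting path X4→Y2 (+1); matched 3.
Augmenting path X3→Y1→X1→Y3 (+1); matched 4.
No augmenting path remains; maximum matching = 4.
König certificate: {X1, X2, X4, Y1} is a vertex cover of size 4 (every listed pair touches it), so no matching can be larger.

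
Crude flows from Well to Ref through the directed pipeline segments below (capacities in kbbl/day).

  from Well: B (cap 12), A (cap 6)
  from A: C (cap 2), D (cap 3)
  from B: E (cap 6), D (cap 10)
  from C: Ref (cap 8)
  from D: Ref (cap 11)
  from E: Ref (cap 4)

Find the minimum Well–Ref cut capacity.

17

Augment Well→A→C→Ref: bottleneck 2, flow now 2.
Augment Well→A→D→Ref: bottleneck 3, flow now 5.
Augment Well→B→D→Ref: bottleneck 8, flow now 13.
Augment Well→B→E→Ref: bottleneck 4, flow now 17.
No augmenting path remains; maximum flow = 17.
By max-flow min-cut, the minimum cut capacity equals the max flow.
In the residual graph, reachable from Well: {Well, A}.
Min-cut edges: Well→B (12), A→C (2), A→D (3); capacity 12 + 2 + 3 = 17.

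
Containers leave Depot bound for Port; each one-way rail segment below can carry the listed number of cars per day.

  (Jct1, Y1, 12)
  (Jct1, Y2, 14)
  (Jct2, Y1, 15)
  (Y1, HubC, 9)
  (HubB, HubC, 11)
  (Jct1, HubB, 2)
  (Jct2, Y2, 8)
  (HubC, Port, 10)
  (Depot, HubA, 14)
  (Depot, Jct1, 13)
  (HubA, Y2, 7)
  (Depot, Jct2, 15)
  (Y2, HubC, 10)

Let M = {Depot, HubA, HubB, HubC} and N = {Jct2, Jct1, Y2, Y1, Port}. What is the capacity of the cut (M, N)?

Edges leaving {Depot, HubA, HubB, HubC}: Depot→Jct2 (15), Depot→Jct1 (13), HubA→Y2 (7), HubC→Port (10).
Cut capacity = 15 + 13 + 7 + 10 = 45.

45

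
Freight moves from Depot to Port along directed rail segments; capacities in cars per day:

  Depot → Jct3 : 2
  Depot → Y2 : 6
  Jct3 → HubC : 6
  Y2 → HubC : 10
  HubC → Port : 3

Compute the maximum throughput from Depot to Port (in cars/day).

3

Augment Depot→Jct3→HubC→Port: bottleneck 2, flow now 2.
Augment Depot→Y2→HubC→Port: bottleneck 1, flow now 3.
No augmenting path remains; maximum flow = 3.
In the residual graph, reachable from Depot: {Depot, Jct3, Y2, HubC}.
Min-cut edges: HubC→Port (3); capacity 3 = 3.
This cut is saturated, so no flow can exceed 3.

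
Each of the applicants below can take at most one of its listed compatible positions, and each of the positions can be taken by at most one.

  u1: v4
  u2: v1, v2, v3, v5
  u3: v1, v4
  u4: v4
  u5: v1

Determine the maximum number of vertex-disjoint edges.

3

Unit-capacity flow: source→left, listed edges, right→sink; max matching = max flow.
Augmenting path u1→v4 (+1); matched 1.
Augmenting path u2→v1 (+1); matched 2.
Augmenting path u3→v1→u2→v2 (+1); matched 3.
No augmenting path remains; maximum matching = 3.
König certificate: {u2, v1, v4} is a vertex cover of size 3 (every listed pair touches it), so no matching can be larger.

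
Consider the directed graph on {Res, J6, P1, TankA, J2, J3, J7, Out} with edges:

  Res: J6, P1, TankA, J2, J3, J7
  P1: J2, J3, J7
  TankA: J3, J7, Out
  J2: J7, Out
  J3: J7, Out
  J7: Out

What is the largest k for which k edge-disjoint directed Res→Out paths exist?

Assign every edge capacity 1; by Menger, the answer equals the max flow.
Path Res→TankA→Out (+1); total 1.
Path Res→J2→Out (+1); total 2.
Path Res→J3→Out (+1); total 3.
Path Res→J7→Out (+1); total 4.
No residual Res→Out path; max flow = 4.
Certifying cut of size 4: {J2→Out, J3→Out, J7→Out, Res→TankA}.

4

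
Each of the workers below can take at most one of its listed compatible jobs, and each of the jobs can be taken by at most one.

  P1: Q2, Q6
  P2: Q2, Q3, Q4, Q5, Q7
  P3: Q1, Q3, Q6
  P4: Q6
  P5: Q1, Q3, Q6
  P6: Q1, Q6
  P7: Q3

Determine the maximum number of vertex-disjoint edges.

5

Unit-capacity flow: source→left, listed edges, right→sink; max matching = max flow.
Augmenting path P1→Q2 (+1); matched 1.
Augmenting path P2→Q3 (+1); matched 2.
Augmenting path P3→Q1 (+1); matched 3.
Augmenting path P4→Q6 (+1); matched 4.
Augmenting path P5→Q3→P2→Q4 (+1); matched 5.
No augmenting path remains; maximum matching = 5.
König certificate: {P1, P2, Q1, Q3, Q6} is a vertex cover of size 5 (every listed pair touches it), so no matching can be larger.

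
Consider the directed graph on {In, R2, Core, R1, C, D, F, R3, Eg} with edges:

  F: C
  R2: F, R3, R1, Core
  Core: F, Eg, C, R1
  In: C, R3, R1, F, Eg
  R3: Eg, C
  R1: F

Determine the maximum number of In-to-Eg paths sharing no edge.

2

Assign every edge capacity 1; by Menger, the answer equals the max flow.
Path In→Eg (+1); total 1.
Path In→R3→Eg (+1); total 2.
No residual In→Eg path; max flow = 2.
Certifying cut of size 2: {In→Eg, In→R3}.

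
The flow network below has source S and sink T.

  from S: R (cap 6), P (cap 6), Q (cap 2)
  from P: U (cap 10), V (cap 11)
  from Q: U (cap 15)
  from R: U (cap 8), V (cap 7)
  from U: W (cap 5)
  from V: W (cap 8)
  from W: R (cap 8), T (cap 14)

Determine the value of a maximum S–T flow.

Augment S→P→U→W→T: bottleneck 5, flow now 5.
Augment S→P→V→W→T: bottleneck 1, flow now 6.
Augment S→R→V→W→T: bottleneck 6, flow now 12.
Augment S→Q→U→P→V→W→T: bottleneck 1, flow now 13. (uses reverse residual edge)
No augmenting path remains; maximum flow = 13.
In the residual graph, reachable from S: {S, P, Q, R, U, V}.
Min-cut edges: U→W (5), V→W (8); capacity 5 + 8 = 13.
This cut is saturated, so no flow can exceed 13.

13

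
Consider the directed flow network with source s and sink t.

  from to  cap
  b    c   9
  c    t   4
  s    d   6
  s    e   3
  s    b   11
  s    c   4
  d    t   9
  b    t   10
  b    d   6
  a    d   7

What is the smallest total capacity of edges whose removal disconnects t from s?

Augment s→b→t: bottleneck 10, flow now 10.
Augment s→c→t: bottleneck 4, flow now 14.
Augment s→d→t: bottleneck 6, flow now 20.
Augment s→b→d→t: bottleneck 1, flow now 21.
No augmenting path remains; maximum flow = 21.
By max-flow min-cut, the minimum cut capacity equals the max flow.
In the residual graph, reachable from s: {s, e}.
Min-cut edges: s→b (11), s→c (4), s→d (6); capacity 11 + 4 + 6 = 21.

21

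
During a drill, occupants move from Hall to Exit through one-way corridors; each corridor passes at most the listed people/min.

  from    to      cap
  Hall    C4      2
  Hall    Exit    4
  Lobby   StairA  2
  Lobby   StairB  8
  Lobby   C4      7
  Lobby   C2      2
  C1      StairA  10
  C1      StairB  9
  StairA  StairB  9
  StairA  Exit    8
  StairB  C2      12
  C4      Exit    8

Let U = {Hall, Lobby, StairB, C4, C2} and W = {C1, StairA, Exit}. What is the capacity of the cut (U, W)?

Edges leaving {Hall, Lobby, StairB, C4, C2}: Hall→Exit (4), Lobby→StairA (2), C4→Exit (8).
Cut capacity = 4 + 2 + 8 = 14.

14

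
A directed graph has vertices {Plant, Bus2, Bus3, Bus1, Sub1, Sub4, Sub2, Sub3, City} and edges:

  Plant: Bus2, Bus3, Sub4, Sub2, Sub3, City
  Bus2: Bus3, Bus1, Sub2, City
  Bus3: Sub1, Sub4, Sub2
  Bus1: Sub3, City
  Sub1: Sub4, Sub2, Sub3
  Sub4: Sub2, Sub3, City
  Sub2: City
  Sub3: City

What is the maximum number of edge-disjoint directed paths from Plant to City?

5

Assign every edge capacity 1; by Menger, the answer equals the max flow.
Path Plant→City (+1); total 1.
Path Plant→Bus2→City (+1); total 2.
Path Plant→Sub4→City (+1); total 3.
Path Plant→Sub2→City (+1); total 4.
Path Plant→Sub3→City (+1); total 5.
No residual Plant→City path; max flow = 5.
Certifying cut of size 5: {Plant→Bus2, Plant→City, Sub2→City, Sub3→City, Sub4→City}.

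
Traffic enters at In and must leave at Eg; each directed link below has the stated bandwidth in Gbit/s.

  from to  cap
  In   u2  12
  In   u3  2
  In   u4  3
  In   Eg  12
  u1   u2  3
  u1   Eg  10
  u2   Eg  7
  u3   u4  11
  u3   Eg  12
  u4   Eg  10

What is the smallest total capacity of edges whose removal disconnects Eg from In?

24

Augment In→Eg: bottleneck 12, flow now 12.
Augment In→u2→Eg: bottleneck 7, flow now 19.
Augment In→u3→Eg: bottleneck 2, flow now 21.
Augment In→u4→Eg: bottleneck 3, flow now 24.
No augmenting path remains; maximum flow = 24.
By max-flow min-cut, the minimum cut capacity equals the max flow.
In the residual graph, reachable from In: {In, u2}.
Min-cut edges: In→u3 (2), In→u4 (3), In→Eg (12), u2→Eg (7); capacity 2 + 3 + 12 + 7 = 24.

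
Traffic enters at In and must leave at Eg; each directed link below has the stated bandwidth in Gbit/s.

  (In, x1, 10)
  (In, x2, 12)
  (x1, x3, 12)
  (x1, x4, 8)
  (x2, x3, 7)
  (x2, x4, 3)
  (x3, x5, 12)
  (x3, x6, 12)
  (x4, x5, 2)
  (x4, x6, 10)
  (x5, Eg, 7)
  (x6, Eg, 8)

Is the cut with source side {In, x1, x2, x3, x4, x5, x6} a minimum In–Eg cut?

Yes — it is a minimum cut (capacity 15).

Given cut capacity: 7 + 8 = 15.
Augment In→x1→x3→x5→Eg: bottleneck 7, flow now 7.
Augment In→x1→x3→x6→Eg: bottleneck 3, flow now 10.
Augment In→x2→x3→x6→Eg: bottleneck 5, flow now 15.
No augmenting path remains; maximum flow = 15.
Cut capacity 15 equals the max flow, so it is a minimum cut.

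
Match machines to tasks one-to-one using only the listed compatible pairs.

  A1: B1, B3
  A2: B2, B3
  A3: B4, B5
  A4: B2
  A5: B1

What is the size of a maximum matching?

Unit-capacity flow: source→left, listed edges, right→sink; max matching = max flow.
Augmenting path A1→B1 (+1); matched 1.
Augmenting path A2→B2 (+1); matched 2.
Augmenting path A3→B4 (+1); matched 3.
Augmenting path A4→B2→A2→B3 (+1); matched 4.
No augmenting path remains; maximum matching = 4.
König certificate: {A3, B1, B2, B3} is a vertex cover of size 4 (every listed pair touches it), so no matching can be larger.

4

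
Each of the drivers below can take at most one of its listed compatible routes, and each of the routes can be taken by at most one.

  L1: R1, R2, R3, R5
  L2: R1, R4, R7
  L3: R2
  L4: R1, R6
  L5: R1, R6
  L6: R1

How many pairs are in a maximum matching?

5

Unit-capacity flow: source→left, listed edges, right→sink; max matching = max flow.
Augmenting path L1→R1 (+1); matched 1.
Augmenting path L2→R4 (+1); matched 2.
Augmenting path L3→R2 (+1); matched 3.
Augmenting path L4→R6 (+1); matched 4.
Augmenting path L5→R1→L1→R3 (+1); matched 5.
No augmenting path remains; maximum matching = 5.
König certificate: {L1, L2, L3, R1, R6} is a vertex cover of size 5 (every listed pair touches it), so no matching can be larger.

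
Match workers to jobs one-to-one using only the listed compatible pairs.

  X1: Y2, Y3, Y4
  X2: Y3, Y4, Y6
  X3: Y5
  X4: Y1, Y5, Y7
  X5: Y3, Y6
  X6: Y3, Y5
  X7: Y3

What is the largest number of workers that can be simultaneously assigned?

Unit-capacity flow: source→left, listed edges, right→sink; max matching = max flow.
Augmenting path X1→Y2 (+1); matched 1.
Augmenting path X2→Y3 (+1); matched 2.
Augmenting path X3→Y5 (+1); matched 3.
Augmenting path X4→Y1 (+1); matched 4.
Augmenting path X5→Y6 (+1); matched 5.
Augmenting path X6→Y3→X2→Y4 (+1); matched 6.
No augmenting path remains; maximum matching = 6.
König certificate: {X1, X2, X4, X5, Y3, Y5} is a vertex cover of size 6 (every listed pair touches it), so no matching can be larger.

6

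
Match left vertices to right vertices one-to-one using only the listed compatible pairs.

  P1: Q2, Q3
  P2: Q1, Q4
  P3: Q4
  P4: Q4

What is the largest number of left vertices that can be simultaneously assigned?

Unit-capacity flow: source→left, listed edges, right→sink; max matching = max flow.
Augmenting path P1→Q2 (+1); matched 1.
Augmenting path P2→Q1 (+1); matched 2.
Augmenting path P3→Q4 (+1); matched 3.
No augmenting path remains; maximum matching = 3.
König certificate: {P1, P2, Q4} is a vertex cover of size 3 (every listed pair touches it), so no matching can be larger.

3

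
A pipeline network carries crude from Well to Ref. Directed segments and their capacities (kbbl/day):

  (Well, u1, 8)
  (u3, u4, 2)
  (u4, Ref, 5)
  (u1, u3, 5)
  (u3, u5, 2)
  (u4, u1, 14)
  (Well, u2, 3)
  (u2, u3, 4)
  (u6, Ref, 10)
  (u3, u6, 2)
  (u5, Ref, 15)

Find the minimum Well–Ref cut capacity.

Augment Well→u1→u3→u4→Ref: bottleneck 2, flow now 2.
Augment Well→u1→u3→u5→Ref: bottleneck 2, flow now 4.
Augment Well→u1→u3→u6→Ref: bottleneck 1, flow now 5.
Augment Well→u2→u3→u6→Ref: bottleneck 1, flow now 6.
No augmenting path remains; maximum flow = 6.
By max-flow min-cut, the minimum cut capacity equals the max flow.
In the residual graph, reachable from Well: {Well, u1, u2, u3}.
Min-cut edges: u3→u4 (2), u3→u5 (2), u3→u6 (2); capacity 2 + 2 + 2 = 6.

6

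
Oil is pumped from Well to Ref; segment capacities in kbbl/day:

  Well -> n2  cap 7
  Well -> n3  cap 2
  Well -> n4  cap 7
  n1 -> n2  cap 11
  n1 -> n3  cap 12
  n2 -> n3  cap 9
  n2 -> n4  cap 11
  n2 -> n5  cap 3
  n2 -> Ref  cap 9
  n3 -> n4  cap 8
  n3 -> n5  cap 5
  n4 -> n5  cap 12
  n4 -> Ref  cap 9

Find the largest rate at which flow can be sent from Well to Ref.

16

Augment Well→n2→Ref: bottleneck 7, flow now 7.
Augment Well→n4→Ref: bottleneck 7, flow now 14.
Augment Well→n3→n4→Ref: bottleneck 2, flow now 16.
No augmenting path remains; maximum flow = 16.
In the residual graph, reachable from Well: {Well}.
Min-cut edges: Well→n2 (7), Well→n3 (2), Well→n4 (7); capacity 7 + 2 + 7 = 16.
This cut is saturated, so no flow can exceed 16.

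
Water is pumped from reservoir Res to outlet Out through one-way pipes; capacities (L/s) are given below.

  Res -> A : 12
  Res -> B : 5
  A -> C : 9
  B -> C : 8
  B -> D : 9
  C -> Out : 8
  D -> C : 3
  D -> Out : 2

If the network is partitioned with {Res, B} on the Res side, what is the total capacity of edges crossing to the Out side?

Edges leaving {Res, B}: Res→A (12), B→C (8), B→D (9).
Cut capacity = 12 + 8 + 9 = 29.

29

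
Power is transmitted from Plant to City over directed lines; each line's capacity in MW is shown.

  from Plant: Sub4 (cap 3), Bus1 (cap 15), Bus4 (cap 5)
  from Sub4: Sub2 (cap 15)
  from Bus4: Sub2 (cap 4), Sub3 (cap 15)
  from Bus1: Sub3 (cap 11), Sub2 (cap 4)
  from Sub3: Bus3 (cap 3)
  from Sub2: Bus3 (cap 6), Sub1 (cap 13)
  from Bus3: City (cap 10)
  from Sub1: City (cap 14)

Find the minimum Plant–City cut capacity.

14

Augment Plant→Sub4→Sub2→Bus3→City: bottleneck 3, flow now 3.
Augment Plant→Bus4→Sub3→Bus3→City: bottleneck 3, flow now 6.
Augment Plant→Bus4→Sub2→Bus3→City: bottleneck 2, flow now 8.
Augment Plant→Bus1→Sub2→Bus3→City: bottleneck 1, flow now 9.
Augment Plant→Bus1→Sub2→Sub1→City: bottleneck 3, flow now 12.
Augment Plant→Bus1→Sub3→Bus4→Sub2→Sub1→City: bottleneck 2, flow now 14. (uses reverse residual edge)
No augmenting path remains; maximum flow = 14.
By max-flow min-cut, the minimum cut capacity equals the max flow.
In the residual graph, reachable from Plant: {Plant, Bus4, Bus1, Sub3}.
Min-cut edges: Plant→Sub4 (3), Bus4→Sub2 (4), Bus1→Sub2 (4), Sub3→Bus3 (3); capacity 3 + 4 + 4 + 3 = 14.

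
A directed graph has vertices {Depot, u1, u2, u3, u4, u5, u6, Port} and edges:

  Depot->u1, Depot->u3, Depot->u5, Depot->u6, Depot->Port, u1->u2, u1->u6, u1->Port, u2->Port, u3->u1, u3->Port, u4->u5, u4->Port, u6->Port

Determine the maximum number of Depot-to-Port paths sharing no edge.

4

Assign every edge capacity 1; by Menger, the answer equals the max flow.
Path Depot→Port (+1); total 1.
Path Depot→u1→Port (+1); total 2.
Path Depot→u3→Port (+1); total 3.
Path Depot→u6→Port (+1); total 4.
No residual Depot→Port path; max flow = 4.
Certifying cut of size 4: {Depot→Port, Depot→u1, Depot→u3, Depot→u6}.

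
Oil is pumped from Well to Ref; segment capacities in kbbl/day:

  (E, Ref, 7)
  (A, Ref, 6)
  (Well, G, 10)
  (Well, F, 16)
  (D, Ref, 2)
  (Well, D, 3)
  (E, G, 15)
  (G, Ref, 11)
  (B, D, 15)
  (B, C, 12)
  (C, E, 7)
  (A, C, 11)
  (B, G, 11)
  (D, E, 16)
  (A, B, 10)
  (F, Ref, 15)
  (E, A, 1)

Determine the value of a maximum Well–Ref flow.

Augment Well→D→Ref: bottleneck 2, flow now 2.
Augment Well→F→Ref: bottleneck 15, flow now 17.
Augment Well→G→Ref: bottleneck 10, flow now 27.
Augment Well→D→E→Ref: bottleneck 1, flow now 28.
No augmenting path remains; maximum flow = 28.
In the residual graph, reachable from Well: {Well, F}.
Min-cut edges: Well→D (3), Well→G (10), F→Ref (15); capacity 3 + 10 + 15 = 28.
This cut is saturated, so no flow can exceed 28.

28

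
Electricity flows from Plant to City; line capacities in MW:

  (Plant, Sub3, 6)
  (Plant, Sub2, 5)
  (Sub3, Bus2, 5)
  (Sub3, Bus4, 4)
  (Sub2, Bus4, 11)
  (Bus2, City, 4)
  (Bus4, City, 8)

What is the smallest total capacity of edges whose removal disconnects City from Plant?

Augment Plant→Sub3→Bus2→City: bottleneck 4, flow now 4.
Augment Plant→Sub3→Bus4→City: bottleneck 2, flow now 6.
Augment Plant→Sub2→Bus4→City: bottleneck 5, flow now 11.
No augmenting path remains; maximum flow = 11.
By max-flow min-cut, the minimum cut capacity equals the max flow.
In the residual graph, reachable from Plant: {Plant}.
Min-cut edges: Plant→Sub3 (6), Plant→Sub2 (5); capacity 6 + 5 = 11.

11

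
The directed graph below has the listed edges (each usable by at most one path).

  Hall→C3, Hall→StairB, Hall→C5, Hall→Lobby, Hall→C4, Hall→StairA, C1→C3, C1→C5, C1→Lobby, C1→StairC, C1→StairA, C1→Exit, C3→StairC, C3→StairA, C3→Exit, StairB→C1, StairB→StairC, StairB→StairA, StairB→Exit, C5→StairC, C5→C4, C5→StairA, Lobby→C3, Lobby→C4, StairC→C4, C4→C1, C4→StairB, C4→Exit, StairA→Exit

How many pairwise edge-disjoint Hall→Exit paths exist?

Assign every edge capacity 1; by Menger, the answer equals the max flow.
Path Hall→C3→Exit (+1); total 1.
Path Hall→StairB→Exit (+1); total 2.
Path Hall→C4→Exit (+1); total 3.
Path Hall→StairA→Exit (+1); total 4.
Path Hall→C5→C4→C1→Exit (+1); total 5.
No residual Hall→Exit path; max flow = 5.
Certifying cut of size 5: {C1→Exit, C3→Exit, C4→Exit, StairA→Exit, StairB→Exit}.

5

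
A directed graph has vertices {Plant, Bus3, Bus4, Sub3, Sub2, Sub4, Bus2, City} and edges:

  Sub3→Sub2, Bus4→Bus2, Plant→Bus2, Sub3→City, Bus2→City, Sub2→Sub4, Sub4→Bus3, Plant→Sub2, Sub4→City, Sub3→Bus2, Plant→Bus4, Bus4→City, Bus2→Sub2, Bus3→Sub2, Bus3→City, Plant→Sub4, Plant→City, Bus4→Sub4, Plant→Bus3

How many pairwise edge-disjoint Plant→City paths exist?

Assign every edge capacity 1; by Menger, the answer equals the max flow.
Path Plant→City (+1); total 1.
Path Plant→Bus3→City (+1); total 2.
Path Plant→Bus4→City (+1); total 3.
Path Plant→Sub4→City (+1); total 4.
Path Plant→Bus2→City (+1); total 5.
No residual Plant→City path; max flow = 5.
Certifying cut of size 5: {Bus3→City, Plant→Bus2, Plant→Bus4, Plant→City, Sub4→City}.

5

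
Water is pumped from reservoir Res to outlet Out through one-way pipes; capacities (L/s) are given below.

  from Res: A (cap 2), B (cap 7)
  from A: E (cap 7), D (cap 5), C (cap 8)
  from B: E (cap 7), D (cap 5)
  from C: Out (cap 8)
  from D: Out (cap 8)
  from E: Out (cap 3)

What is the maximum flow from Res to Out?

Augment Res→A→C→Out: bottleneck 2, flow now 2.
Augment Res→B→D→Out: bottleneck 5, flow now 7.
Augment Res→B→E→Out: bottleneck 2, flow now 9.
No augmenting path remains; maximum flow = 9.
In the residual graph, reachable from Res: {Res}.
Min-cut edges: Res→A (2), Res→B (7); capacity 2 + 7 = 9.
This cut is saturated, so no flow can exceed 9.

9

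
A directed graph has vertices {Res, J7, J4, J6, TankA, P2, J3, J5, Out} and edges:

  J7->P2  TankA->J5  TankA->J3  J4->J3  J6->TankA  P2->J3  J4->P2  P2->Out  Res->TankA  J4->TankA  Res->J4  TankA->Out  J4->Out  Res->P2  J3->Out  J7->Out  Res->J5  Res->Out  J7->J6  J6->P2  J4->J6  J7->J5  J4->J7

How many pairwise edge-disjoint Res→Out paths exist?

4

Assign every edge capacity 1; by Menger, the answer equals the max flow.
Path Res→Out (+1); total 1.
Path Res→J4→Out (+1); total 2.
Path Res→TankA→Out (+1); total 3.
Path Res→P2→Out (+1); total 4.
No residual Res→Out path; max flow = 4.
Certifying cut of size 4: {Res→J4, Res→Out, Res→P2, Res→TankA}.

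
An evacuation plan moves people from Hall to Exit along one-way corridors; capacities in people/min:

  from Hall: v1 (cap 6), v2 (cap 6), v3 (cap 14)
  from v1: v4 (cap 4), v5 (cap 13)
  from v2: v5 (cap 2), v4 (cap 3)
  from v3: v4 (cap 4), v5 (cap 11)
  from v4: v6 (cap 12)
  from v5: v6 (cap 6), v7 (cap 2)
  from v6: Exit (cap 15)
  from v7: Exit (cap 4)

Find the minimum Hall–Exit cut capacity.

17

Augment Hall→v1→v4→v6→Exit: bottleneck 4, flow now 4.
Augment Hall→v1→v5→v6→Exit: bottleneck 2, flow now 6.
Augment Hall→v2→v4→v6→Exit: bottleneck 3, flow now 9.
Augment Hall→v2→v5→v6→Exit: bottleneck 2, flow now 11.
Augment Hall→v3→v4→v6→Exit: bottleneck 4, flow now 15.
Augment Hall→v3→v5→v7→Exit: bottleneck 2, flow now 17.
No augmenting path remains; maximum flow = 17.
By max-flow min-cut, the minimum cut capacity equals the max flow.
In the residual graph, reachable from Hall: {Hall, v1, v2, v3, v4, v5, v6}.
Min-cut edges: v5→v7 (2), v6→Exit (15); capacity 2 + 15 = 17.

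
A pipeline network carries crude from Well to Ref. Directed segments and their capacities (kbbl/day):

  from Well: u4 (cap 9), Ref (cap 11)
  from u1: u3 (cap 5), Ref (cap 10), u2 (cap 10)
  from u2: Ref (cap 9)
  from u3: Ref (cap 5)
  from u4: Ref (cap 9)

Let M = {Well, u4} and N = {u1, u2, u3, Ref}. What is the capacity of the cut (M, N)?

20

Edges leaving {Well, u4}: Well→Ref (11), u4→Ref (9).
Cut capacity = 11 + 9 = 20.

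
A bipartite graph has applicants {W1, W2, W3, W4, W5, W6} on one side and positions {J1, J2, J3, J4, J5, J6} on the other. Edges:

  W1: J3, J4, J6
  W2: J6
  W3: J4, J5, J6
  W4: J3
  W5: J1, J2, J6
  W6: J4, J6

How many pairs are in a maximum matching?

5

Unit-capacity flow: source→left, listed edges, right→sink; max matching = max flow.
Augmenting path W1→J3 (+1); matched 1.
Augmenting path W2→J6 (+1); matched 2.
Augmenting path W3→J4 (+1); matched 3.
Augmenting path W5→J1 (+1); matched 4.
Augmenting path W6→J4→W3→J5 (+1); matched 5.
No augmenting path remains; maximum matching = 5.
König certificate: {W3, W5, J3, J4, J6} is a vertex cover of size 5 (every listed pair touches it), so no matching can be larger.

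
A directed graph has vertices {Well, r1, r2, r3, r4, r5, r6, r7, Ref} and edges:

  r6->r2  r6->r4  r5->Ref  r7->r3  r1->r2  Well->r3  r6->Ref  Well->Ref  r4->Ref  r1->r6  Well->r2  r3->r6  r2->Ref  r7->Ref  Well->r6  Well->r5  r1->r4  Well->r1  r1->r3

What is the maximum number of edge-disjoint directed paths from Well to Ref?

5

Assign every edge capacity 1; by Menger, the answer equals the max flow.
Path Well→Ref (+1); total 1.
Path Well→r2→Ref (+1); total 2.
Path Well→r5→Ref (+1); total 3.
Path Well→r6→Ref (+1); total 4.
Path Well→r1→r4→Ref (+1); total 5.
No residual Well→Ref path; max flow = 5.
Certifying cut of size 5: {Well→Ref, Well→r5, r2→Ref, r4→Ref, r6→Ref}.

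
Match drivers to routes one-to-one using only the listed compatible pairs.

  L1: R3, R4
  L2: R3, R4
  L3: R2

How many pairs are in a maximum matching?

3

Unit-capacity flow: source→left, listed edges, right→sink; max matching = max flow.
Augmenting path L1→R3 (+1); matched 1.
Augmenting path L2→R4 (+1); matched 2.
Augmenting path L3→R2 (+1); matched 3.
No augmenting path remains; maximum matching = 3.
König certificate: {L1, L2, L3} is a vertex cover of size 3 (every listed pair touches it), so no matching can be larger.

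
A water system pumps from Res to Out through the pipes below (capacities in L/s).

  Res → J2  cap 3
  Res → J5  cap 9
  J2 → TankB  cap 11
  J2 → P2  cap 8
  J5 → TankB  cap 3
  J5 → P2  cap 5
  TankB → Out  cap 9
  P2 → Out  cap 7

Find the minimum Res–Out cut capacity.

11

Augment Res→J2→TankB→Out: bottleneck 3, flow now 3.
Augment Res→J5→TankB→Out: bottleneck 3, flow now 6.
Augment Res→J5→P2→Out: bottleneck 5, flow now 11.
No augmenting path remains; maximum flow = 11.
By max-flow min-cut, the minimum cut capacity equals the max flow.
In the residual graph, reachable from Res: {Res, J5}.
Min-cut edges: Res→J2 (3), J5→TankB (3), J5→P2 (5); capacity 3 + 3 + 5 = 11.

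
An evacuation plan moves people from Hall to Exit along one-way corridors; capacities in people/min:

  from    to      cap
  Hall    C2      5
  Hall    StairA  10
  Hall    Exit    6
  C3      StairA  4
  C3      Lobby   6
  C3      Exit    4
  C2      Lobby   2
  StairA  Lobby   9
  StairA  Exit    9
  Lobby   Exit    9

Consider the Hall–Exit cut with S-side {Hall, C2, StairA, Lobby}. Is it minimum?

No — its capacity is 24, but the minimum cut has capacity 18.

Given cut capacity: 6 + 9 + 9 = 24.
Augment Hall→Exit: bottleneck 6, flow now 6.
Augment Hall→StairA→Exit: bottleneck 9, flow now 15.
Augment Hall→C2→Lobby→Exit: bottleneck 2, flow now 17.
Augment Hall→StairA→Lobby→Exit: bottleneck 1, flow now 18.
No augmenting path remains; maximum flow = 18.
In the residual graph, reachable from Hall: {Hall, C2}.
Min-cut edges: Hall→StairA (10), Hall→Exit (6), C2→Lobby (2); capacity 10 + 6 + 2 = 18.
Cut capacity 24 exceeds the max flow 18, so it is not minimum.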